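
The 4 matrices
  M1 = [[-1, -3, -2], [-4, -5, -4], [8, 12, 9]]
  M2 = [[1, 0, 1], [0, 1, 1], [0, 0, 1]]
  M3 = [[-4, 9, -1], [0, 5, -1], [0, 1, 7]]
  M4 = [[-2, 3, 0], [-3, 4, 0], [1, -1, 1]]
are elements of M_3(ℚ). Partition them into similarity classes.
2 classes: {M1, M2, M4}, {M3}

Characteristic polynomials: χ_{M1} = (x - 1)^3, χ_{M2} = (x - 1)^3, χ_{M3} = (x - 6)^2(x + 4), χ_{M4} = (x - 1)^3.

{M1, M2, M4}: invariant factors x - 1, (x - 1)^2.

{M3}: invariant factors (x - 6)^2(x + 4).

Matrices are similar if and only if their invariant-factor lists agree; the partition into similarity classes is {M1, M2, M4}, {M3}.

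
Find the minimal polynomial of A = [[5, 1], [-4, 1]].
The characteristic polynomial factors as (x - 3)^2. The minimal polynomial is ∏(x - λ)^{k_λ} where k_λ is the size of the largest Jordan block at λ.

For λ = 3: rank(A - 3I) = 1, and the largest Jordan block has size 2 (the smallest k with rank((A - 3I)^k) = rank((A - 3I)^(k+1))).

So m_A(x) = (x - 3)^2.

m_A(x) = (x - 3)^2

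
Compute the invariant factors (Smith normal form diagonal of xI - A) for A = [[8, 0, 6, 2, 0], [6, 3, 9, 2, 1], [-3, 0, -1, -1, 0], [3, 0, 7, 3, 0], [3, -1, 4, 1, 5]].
The Jordan structure of A has elementary divisors (x - 2), (x - 4)^2, (x - 4)^2. Arranging the block sizes at each eigenvalue in decreasing order and taking row products gives the invariant factors.

Invariant factors (smallest first, each dividing the next): (x - 4)^2, (x - 4)^2(x - 2).

Check: the last factor (x - 4)^2(x - 2) is the minimal polynomial, and the product (x - 4)^4(x - 2) is the characteristic polynomial.

(x - 4)^2, (x - 4)^2(x - 2)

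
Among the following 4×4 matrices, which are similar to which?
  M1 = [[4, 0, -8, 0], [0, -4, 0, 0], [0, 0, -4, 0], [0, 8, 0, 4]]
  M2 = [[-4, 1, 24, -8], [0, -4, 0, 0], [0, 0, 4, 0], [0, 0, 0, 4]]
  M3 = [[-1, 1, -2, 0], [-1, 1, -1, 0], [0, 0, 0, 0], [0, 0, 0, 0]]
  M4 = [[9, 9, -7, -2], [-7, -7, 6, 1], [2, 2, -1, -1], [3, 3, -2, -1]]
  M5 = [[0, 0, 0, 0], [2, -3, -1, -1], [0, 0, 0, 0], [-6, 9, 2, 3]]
3 classes: {M1}, {M2}, {M3, M4, M5}

Characteristic polynomials: χ_{M1} = (x - 4)^2(x + 4)^2, χ_{M2} = (x - 4)^2(x + 4)^2, χ_{M3} = x^4, χ_{M4} = x^4, χ_{M5} = x^4.

{M1}: invariant factors (x - 4)(x + 4), (x - 4)(x + 4).

{M2}: invariant factors x - 4, (x - 4)(x + 4)^2.

{M3, M4, M5}: invariant factors x, x^3.

Matrices are similar if and only if their invariant-factor lists agree; the partition into similarity classes is {M1}, {M2}, {M3, M4, M5}.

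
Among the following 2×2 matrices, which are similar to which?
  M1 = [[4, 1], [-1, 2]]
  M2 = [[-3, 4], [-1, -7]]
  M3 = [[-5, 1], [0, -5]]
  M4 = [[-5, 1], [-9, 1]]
Characteristic polynomials: χ_{M1} = (x - 3)^2, χ_{M2} = (x + 5)^2, χ_{M3} = (x + 5)^2, χ_{M4} = (x + 2)^2.

{M1}: invariant factors (x - 3)^2.

{M2, M3}: invariant factors (x + 5)^2.

{M4}: invariant factors (x + 2)^2.

Matrices are similar if and only if their invariant-factor lists agree; the partition into similarity classes is {M1}, {M2, M3}, {M4}.

3 classes: {M1}, {M2, M3}, {M4}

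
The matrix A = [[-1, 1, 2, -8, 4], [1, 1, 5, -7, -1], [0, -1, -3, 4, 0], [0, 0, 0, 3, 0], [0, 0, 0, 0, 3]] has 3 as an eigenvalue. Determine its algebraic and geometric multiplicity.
algebraic multiplicity 2, geometric multiplicity 2

The characteristic polynomial is (x - 3)^2(x + 1)^3, so the factor x - 3 appears with exponent 2: the algebraic multiplicity is 2.

rank(A - 3I) = 3, so the eigenspace has dimension 5 - 3 = 2: the geometric multiplicity is 2.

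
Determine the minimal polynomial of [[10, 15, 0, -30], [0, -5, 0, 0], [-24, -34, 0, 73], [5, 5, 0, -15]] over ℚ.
The characteristic polynomial factors as x^2(x + 5)^2. The minimal polynomial is ∏(x - λ)^{k_λ} where k_λ is the size of the largest Jordan block at λ.

For λ = -5: rank(A + 5I) = 2, and the largest Jordan block has size 1 (the smallest k with rank((A + 5I)^k) = rank((A + 5I)^(k+1))).
For λ = 0: rank(A) = 3, and the largest Jordan block has size 2 (the smallest k with rank(A^k) = rank(A^(k+1))).

So m_A(x) = x^2(x + 5).

m_A(x) = x^2(x + 5)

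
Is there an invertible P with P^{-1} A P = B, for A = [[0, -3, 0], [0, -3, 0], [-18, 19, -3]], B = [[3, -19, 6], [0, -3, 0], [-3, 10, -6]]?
Two matrices over a field are similar if and only if they have the same invariant factors.

Both A and B have characteristic polynomial x(x + 3)^2 and minimal polynomial x(x + 3)^2. Computing further, both have invariant factors x(x + 3)^2. Hence A and B are similar.

Yes.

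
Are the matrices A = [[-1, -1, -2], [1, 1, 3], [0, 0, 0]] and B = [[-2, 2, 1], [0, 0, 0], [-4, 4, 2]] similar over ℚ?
Both have characteristic polynomial x^3, but the minimal polynomial of A is x^3 while the minimal polynomial of B is x^2. The minimal polynomial is a similarity invariant, so A and B are not similar.

No.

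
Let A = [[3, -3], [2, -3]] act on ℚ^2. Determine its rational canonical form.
R = [[0, 3], [1, 0]]

The invariant factors of A (the non-unit diagonal entries of the Smith normal form of xI - A over ℚ[x]) are x^2 - 3, each dividing the next. The characteristic polynomial is their product, x^2 - 3.

The rational canonical form is the block-diagonal matrix of companion matrices C(f_i):
R = [[0, 3], [1, 0]].

Note the characteristic polynomial does not split into linear factors over ℚ, so A has no Jordan form over ℚ; the rational canonical form exists over any field.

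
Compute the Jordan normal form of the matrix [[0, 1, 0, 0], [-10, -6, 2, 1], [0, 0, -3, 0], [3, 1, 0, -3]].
J = [[-3, 1, 0, 0], [0, -3, 1, 0], [0, 0, -3, 0], [0, 0, 0, -3]]

The characteristic polynomial is det(xI - A) = (x + 3)^4, so the eigenvalues are -3 (algebraic multiplicity 4).

For λ = -3: rank(A + 3I) = 2, rank((A + 3I)^2) = 1, rank((A + 3I)^3) = 0. The eigenspace has dimension 4 - 2 = 2, so there are 2 Jordan blocks; the rank sequence gives block sizes [3, 1].

Assembling the blocks gives the Jordan form J above.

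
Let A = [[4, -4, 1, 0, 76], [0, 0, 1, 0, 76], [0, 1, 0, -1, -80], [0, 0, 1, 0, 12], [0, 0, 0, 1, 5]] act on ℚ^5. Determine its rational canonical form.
R = [[4, 0, 0, 0, 0], [0, 0, 0, 0, 64], [0, 1, 0, 0, -80], [0, 0, 1, 0, 12], [0, 0, 0, 1, 5]]

The invariant factors of A (the non-unit diagonal entries of the Smith normal form of xI - A over ℚ[x]) are x - 4, (x - 4)^2(x - 1)(x + 4), each dividing the next. The characteristic polynomial is their product, (x - 4)^3(x - 1)(x + 4).

The rational canonical form is the block-diagonal matrix of companion matrices C(f_i):
R = [[4, 0, 0, 0, 0], [0, 0, 0, 0, 64], [0, 1, 0, 0, -80], [0, 0, 1, 0, 12], [0, 0, 0, 1, 5]].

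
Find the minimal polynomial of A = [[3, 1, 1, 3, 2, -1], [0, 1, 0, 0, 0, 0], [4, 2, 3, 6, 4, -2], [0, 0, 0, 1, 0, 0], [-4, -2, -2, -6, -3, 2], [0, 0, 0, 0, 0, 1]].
The characteristic polynomial factors as (x - 1)^6. The minimal polynomial is ∏(x - λ)^{k_λ} where k_λ is the size of the largest Jordan block at λ.

For λ = 1: rank(A - I) = 1, and the largest Jordan block has size 2 (the smallest k with rank((A - I)^k) = rank((A - I)^(k+1))).

So m_A(x) = (x - 1)^2.

m_A(x) = (x - 1)^2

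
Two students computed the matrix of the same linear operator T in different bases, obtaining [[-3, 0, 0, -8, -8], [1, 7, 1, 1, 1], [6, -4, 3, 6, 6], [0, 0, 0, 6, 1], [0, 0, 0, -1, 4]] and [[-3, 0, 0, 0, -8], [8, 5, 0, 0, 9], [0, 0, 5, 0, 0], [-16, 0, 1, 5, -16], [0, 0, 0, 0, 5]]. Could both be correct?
Two matrices over a field are similar if and only if they have the same invariant factors.

Both A and B have characteristic polynomial (x - 5)^4(x + 3) and minimal polynomial (x - 5)^2(x + 3). Computing further, both have invariant factors (x - 5)^2, (x - 5)^2(x + 3). Hence A and B are similar.

Yes.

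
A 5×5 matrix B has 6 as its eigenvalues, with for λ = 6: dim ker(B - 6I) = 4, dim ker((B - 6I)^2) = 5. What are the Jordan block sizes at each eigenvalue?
Jordan blocks: (6, 2), (6, 1), (6, 1), (6, 1)

λ = 6: successive nullity increments [4, 1] count blocks of size ≥ k; block sizes are [2, 1, 1, 1].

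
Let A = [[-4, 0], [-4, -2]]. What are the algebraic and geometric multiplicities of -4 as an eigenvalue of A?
The characteristic polynomial is (x + 2)(x + 4), so the factor x + 4 appears with exponent 1: the algebraic multiplicity is 1.

rank(A + 4I) = 1, so the eigenspace has dimension 2 - 1 = 1: the geometric multiplicity is 1.

algebraic multiplicity 1, geometric multiplicity 1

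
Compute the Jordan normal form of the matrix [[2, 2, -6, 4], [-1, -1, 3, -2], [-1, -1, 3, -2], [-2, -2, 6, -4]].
J = [[0, 1, 0, 0], [0, 0, 0, 0], [0, 0, 0, 0], [0, 0, 0, 0]]

The characteristic polynomial is det(xI - A) = x^4, so the eigenvalues are 0 (algebraic multiplicity 4).

For λ = 0: rank(A) = 1, rank(A^2) = 0. The eigenspace has dimension 4 - 1 = 3, so there are 3 Jordan blocks; the rank sequence gives block sizes [2, 1, 1].

Assembling the blocks gives the Jordan form J above.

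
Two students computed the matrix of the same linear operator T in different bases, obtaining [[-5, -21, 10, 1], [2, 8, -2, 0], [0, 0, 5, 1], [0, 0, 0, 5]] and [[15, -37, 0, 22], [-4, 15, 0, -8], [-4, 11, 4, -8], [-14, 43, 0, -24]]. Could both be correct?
trace(A) = 13 but trace(B) = 10. The trace is a similarity invariant, so A and B are not similar.

No.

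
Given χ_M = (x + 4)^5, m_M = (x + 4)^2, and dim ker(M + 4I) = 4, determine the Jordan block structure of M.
Jordan blocks: (-4, 2), (-4, 1), (-4, 1), (-4, 1)

λ = -4: algebraic multiplicity 5 (exponent in χ_M), largest block size 2 (exponent in m_M), 4 blocks (geometric multiplicity). These force block sizes [2, 1, 1, 1].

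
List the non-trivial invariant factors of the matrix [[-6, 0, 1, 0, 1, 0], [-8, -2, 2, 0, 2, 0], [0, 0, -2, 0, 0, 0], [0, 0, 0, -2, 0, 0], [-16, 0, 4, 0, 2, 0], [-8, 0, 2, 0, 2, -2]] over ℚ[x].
The Jordan structure of A has elementary divisors (x + 2)^2, (x + 2), (x + 2), (x + 2), (x + 2). Arranging the block sizes at each eigenvalue in decreasing order and taking row products gives the invariant factors.

Invariant factors (smallest first, each dividing the next): x + 2, x + 2, x + 2, x + 2, (x + 2)^2.

Check: the last factor (x + 2)^2 is the minimal polynomial, and the product (x + 2)^6 is the characteristic polynomial.

x + 2, x + 2, x + 2, x + 2, (x + 2)^2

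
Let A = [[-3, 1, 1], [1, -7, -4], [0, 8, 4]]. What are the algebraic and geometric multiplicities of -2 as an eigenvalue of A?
The characteristic polynomial is (x + 2)^3, so the factor x + 2 appears with exponent 3: the algebraic multiplicity is 3.

rank(A + 2I) = 2, so the eigenspace has dimension 3 - 2 = 1: the geometric multiplicity is 1.

Since 1 < 3, A is not diagonalizable.

algebraic multiplicity 3, geometric multiplicity 1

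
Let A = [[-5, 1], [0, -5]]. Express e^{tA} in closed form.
e^{tA} = [[e^{-5*t}, t*e^{-5*t}], [0, e^{-5*t}]]

A has Jordan form J = [[-5, 1], [0, -5]] with A = PJP^{-1}, so e^{tA} = P e^{tJ} P^{-1}.

For a Jordan block J_k(λ), e^{tJ_k(λ)} = e^{λt} · (I + tN + t^2 N^2/2! + ... + t^{k-1} N^{k-1}/(k-1)!) where N is the nilpotent superdiagonal part.

Assembling the blocks and conjugating back gives the entries of e^{tA} as shown above.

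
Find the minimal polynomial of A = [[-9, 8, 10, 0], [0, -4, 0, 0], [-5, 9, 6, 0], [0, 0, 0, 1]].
m_A(x) = (x - 1)(x + 4)^2

The characteristic polynomial factors as (x - 1)^2(x + 4)^2. The minimal polynomial is ∏(x - λ)^{k_λ} where k_λ is the size of the largest Jordan block at λ.

For λ = -4: rank(A + 4I) = 3, and the largest Jordan block has size 2 (the smallest k with rank((A + 4I)^k) = rank((A + 4I)^(k+1))).
For λ = 1: rank(A - I) = 2, and the largest Jordan block has size 1 (the smallest k with rank((A - I)^k) = rank((A - I)^(k+1))).

So m_A(x) = (x - 1)(x + 4)^2.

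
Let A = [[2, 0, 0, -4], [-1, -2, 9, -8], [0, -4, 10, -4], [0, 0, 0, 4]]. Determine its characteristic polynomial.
xI - A = [[x - 2, 0, 0, 4], [1, x + 2, -9, 8], [0, 4, x - 10, 4], [0, 0, 0, x - 4]].

Expanding det(xI - A) along the first row:
det(xI - A) = + (x - 2)·det([[x + 2, -9, 8], [4, x - 10, 4], [0, 0, x - 4]]) - (0)·det([[1, -9, 8], [0, x - 10, 4], [0, 0, x - 4]]) + (0)·det([[1, x + 2, 8], [0, 4, 4], [0, 0, x - 4]]) - (4)·det([[1, x + 2, -9], [0, 4, x - 10], [0, 0, 0]]).

Evaluating gives χ_A(x) = x^4 - 14x^3 + 72x^2 - 160x + 128 = (x - 4)^3(x - 2).

χ_A(x) = (x - 4)^3(x - 2)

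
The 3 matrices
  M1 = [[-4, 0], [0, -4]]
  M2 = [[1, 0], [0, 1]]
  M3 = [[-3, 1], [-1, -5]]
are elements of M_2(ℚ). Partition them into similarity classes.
Characteristic polynomials: χ_{M1} = (x + 4)^2, χ_{M2} = (x - 1)^2, χ_{M3} = (x + 4)^2.

{M1}: invariant factors x + 4, x + 4.

{M2}: invariant factors x - 1, x - 1.

{M3}: invariant factors (x + 4)^2.

Matrices are similar if and only if their invariant-factor lists agree; the partition into similarity classes is {M1}, {M2}, {M3}.

3 classes: {M1}, {M2}, {M3}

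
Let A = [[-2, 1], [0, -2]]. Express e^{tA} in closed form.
e^{tA} = [[e^{-2*t}, t*e^{-2*t}], [0, e^{-2*t}]]

A has Jordan form J = [[-2, 1], [0, -2]] with A = PJP^{-1}, so e^{tA} = P e^{tJ} P^{-1}.

For a Jordan block J_k(λ), e^{tJ_k(λ)} = e^{λt} · (I + tN + t^2 N^2/2! + ... + t^{k-1} N^{k-1}/(k-1)!) where N is the nilpotent superdiagonal part.

Assembling the blocks and conjugating back gives the entries of e^{tA} as shown above.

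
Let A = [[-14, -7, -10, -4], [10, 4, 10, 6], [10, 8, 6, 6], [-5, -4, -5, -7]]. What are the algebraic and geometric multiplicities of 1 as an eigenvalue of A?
algebraic multiplicity 1, geometric multiplicity 1

The characteristic polynomial is (x - 1)(x + 4)^3, so the factor x - 1 appears with exponent 1: the algebraic multiplicity is 1.

rank(A - I) = 3, so the eigenspace has dimension 4 - 3 = 1: the geometric multiplicity is 1.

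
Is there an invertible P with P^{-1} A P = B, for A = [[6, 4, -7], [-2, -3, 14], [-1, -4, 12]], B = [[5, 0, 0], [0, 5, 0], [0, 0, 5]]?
No.

Both have characteristic polynomial (x - 5)^3, but the minimal polynomial of A is (x - 5)^2 while the minimal polynomial of B is x - 5. The minimal polynomial is a similarity invariant, so A and B are not similar.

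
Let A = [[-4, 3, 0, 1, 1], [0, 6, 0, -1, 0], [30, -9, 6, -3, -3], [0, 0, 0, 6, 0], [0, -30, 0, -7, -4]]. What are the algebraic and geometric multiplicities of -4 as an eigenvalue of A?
algebraic multiplicity 2, geometric multiplicity 1

The characteristic polynomial is (x - 6)^3(x + 4)^2, so the factor x + 4 appears with exponent 2: the algebraic multiplicity is 2.

rank(A + 4I) = 4, so the eigenspace has dimension 5 - 4 = 1: the geometric multiplicity is 1.

Since 1 < 2, A is not diagonalizable.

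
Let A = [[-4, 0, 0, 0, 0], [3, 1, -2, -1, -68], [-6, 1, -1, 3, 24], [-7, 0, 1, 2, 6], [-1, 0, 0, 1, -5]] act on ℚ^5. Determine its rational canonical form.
R = [[-4, 0, 0, 0, 0], [0, 0, 0, 0, -96], [0, 1, 0, 0, 32], [0, 0, 1, 0, 18], [0, 0, 0, 1, -3]]

The invariant factors of A (the non-unit diagonal entries of the Smith normal form of xI - A over ℚ[x]) are x + 4, (x - 3)(x - 2)(x + 4)^2, each dividing the next. The characteristic polynomial is their product, (x - 3)(x - 2)(x + 4)^3.

The rational canonical form is the block-diagonal matrix of companion matrices C(f_i):
R = [[-4, 0, 0, 0, 0], [0, 0, 0, 0, -96], [0, 1, 0, 0, 32], [0, 0, 1, 0, 18], [0, 0, 0, 1, -3]].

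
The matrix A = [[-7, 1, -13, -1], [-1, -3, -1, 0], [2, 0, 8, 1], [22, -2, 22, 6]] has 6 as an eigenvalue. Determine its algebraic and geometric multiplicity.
algebraic multiplicity 2, geometric multiplicity 1

The characteristic polynomial is (x - 6)^2(x + 4)^2, so the factor x - 6 appears with exponent 2: the algebraic multiplicity is 2.

rank(A - 6I) = 3, so the eigenspace has dimension 4 - 3 = 1: the geometric multiplicity is 1.

Since 1 < 2, A is not diagonalizable.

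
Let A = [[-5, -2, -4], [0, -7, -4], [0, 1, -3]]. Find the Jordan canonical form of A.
The characteristic polynomial is det(xI - A) = (x + 5)^3, so the eigenvalues are -5 (algebraic multiplicity 3).

For λ = -5: rank(A + 5I) = 1, rank((A + 5I)^2) = 0. The eigenspace has dimension 3 - 1 = 2, so there are 2 Jordan blocks; the rank sequence gives block sizes [2, 1].

Assembling the blocks gives the Jordan form J above.

J = [[-5, 1, 0], [0, -5, 0], [0, 0, -5]]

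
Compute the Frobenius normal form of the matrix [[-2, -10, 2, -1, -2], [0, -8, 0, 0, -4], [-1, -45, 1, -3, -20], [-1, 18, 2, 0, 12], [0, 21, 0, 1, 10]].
R = [[-1, 0, 0, 0, 0], [0, 0, 0, 0, -4], [0, 1, 0, 0, -4], [0, 0, 1, 0, 3], [0, 0, 0, 1, 2]]

The invariant factors of A (the non-unit diagonal entries of the Smith normal form of xI - A over ℚ[x]) are x + 1, (x - 2)^2(x + 1)^2, each dividing the next. The characteristic polynomial is their product, (x - 2)^2(x + 1)^3.

The rational canonical form is the block-diagonal matrix of companion matrices C(f_i):
R = [[-1, 0, 0, 0, 0], [0, 0, 0, 0, -4], [0, 1, 0, 0, -4], [0, 0, 1, 0, 3], [0, 0, 0, 1, 2]].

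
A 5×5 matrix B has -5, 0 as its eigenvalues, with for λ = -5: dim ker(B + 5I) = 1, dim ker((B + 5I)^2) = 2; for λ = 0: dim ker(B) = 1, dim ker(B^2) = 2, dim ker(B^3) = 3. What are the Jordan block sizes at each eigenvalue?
Jordan blocks: (-5, 2), (0, 3)

λ = -5: successive nullity increments [1, 1] count blocks of size ≥ k; block sizes are [2].
λ = 0: successive nullity increments [1, 1, 1] count blocks of size ≥ k; block sizes are [3].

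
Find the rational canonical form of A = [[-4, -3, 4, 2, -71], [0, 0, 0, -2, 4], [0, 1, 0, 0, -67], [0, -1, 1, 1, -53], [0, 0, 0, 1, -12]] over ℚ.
The invariant factors of A (the non-unit diagonal entries of the Smith normal form of xI - A over ℚ[x]) are x + 4, (x + 1)^2(x + 4)(x + 5), each dividing the next. The characteristic polynomial is their product, (x + 1)^2(x + 4)^2(x + 5).

The rational canonical form is the block-diagonal matrix of companion matrices C(f_i):
R = [[-4, 0, 0, 0, 0], [0, 0, 0, 0, -20], [0, 1, 0, 0, -49], [0, 0, 1, 0, -39], [0, 0, 0, 1, -11]].

R = [[-4, 0, 0, 0, 0], [0, 0, 0, 0, -20], [0, 1, 0, 0, -49], [0, 0, 1, 0, -39], [0, 0, 0, 1, -11]]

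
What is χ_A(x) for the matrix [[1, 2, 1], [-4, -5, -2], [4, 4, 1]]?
xI - A = [[x - 1, -2, -1], [4, x + 5, 2], [-4, -4, x - 1]].

Expanding det(xI - A) along the first row:
det(xI - A) = + (x - 1)·det([[x + 5, 2], [-4, x - 1]]) - (-2)·det([[4, 2], [-4, x - 1]]) + (-1)·det([[4, x + 5], [-4, -4]]).

Evaluating gives χ_A(x) = x^3 + 3x^2 + 3x + 1 = (x + 1)^3.

χ_A(x) = (x + 1)^3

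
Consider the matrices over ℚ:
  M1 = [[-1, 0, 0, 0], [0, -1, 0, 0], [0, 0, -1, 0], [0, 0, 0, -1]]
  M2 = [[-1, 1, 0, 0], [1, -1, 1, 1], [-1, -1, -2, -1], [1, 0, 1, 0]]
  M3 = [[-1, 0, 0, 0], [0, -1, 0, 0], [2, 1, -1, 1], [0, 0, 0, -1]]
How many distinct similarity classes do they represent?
3 classes: {M1}, {M2}, {M3}

Characteristic polynomials: χ_{M1} = (x + 1)^4, χ_{M2} = (x + 1)^4, χ_{M3} = (x + 1)^4.

{M1}: invariant factors x + 1, x + 1, x + 1, x + 1.

{M2}: invariant factors x + 1, (x + 1)^3.

{M3}: invariant factors x + 1, x + 1, (x + 1)^2.

Matrices are similar if and only if their invariant-factor lists agree; the partition into similarity classes is {M1}, {M2}, {M3}.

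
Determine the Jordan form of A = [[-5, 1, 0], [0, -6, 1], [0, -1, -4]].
J = [[-5, 1, 0], [0, -5, 1], [0, 0, -5]]

The characteristic polynomial is det(xI - A) = (x + 5)^3, so the eigenvalues are -5 (algebraic multiplicity 3).

For λ = -5: rank(A + 5I) = 2, rank((A + 5I)^2) = 1, rank((A + 5I)^3) = 0. The eigenspace has dimension 3 - 2 = 1, so there is 1 Jordan block; the rank sequence gives block sizes [3].

Assembling the blocks gives the Jordan form J above.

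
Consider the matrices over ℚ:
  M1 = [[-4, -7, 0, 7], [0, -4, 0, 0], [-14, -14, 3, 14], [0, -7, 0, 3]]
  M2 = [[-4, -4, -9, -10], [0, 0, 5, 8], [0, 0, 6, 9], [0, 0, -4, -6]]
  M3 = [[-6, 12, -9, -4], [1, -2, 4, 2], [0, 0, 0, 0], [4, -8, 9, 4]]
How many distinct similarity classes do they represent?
2 classes: {M1}, {M2, M3}

Characteristic polynomials: χ_{M1} = (x - 3)^2(x + 4)^2, χ_{M2} = x^3(x + 4), χ_{M3} = x^3(x + 4).

{M1}: invariant factors (x - 3)(x + 4), (x - 3)(x + 4).

{M2, M3}: invariant factors x^3(x + 4).

Matrices are similar if and only if their invariant-factor lists agree; the partition into similarity classes is {M1}, {M2, M3}.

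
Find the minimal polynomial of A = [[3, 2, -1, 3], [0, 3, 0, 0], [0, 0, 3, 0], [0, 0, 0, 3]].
The characteristic polynomial factors as (x - 3)^4. The minimal polynomial is ∏(x - λ)^{k_λ} where k_λ is the size of the largest Jordan block at λ.

For λ = 3: rank(A - 3I) = 1, and the largest Jordan block has size 2 (the smallest k with rank((A - 3I)^k) = rank((A - 3I)^(k+1))).

So m_A(x) = (x - 3)^2.

m_A(x) = (x - 3)^2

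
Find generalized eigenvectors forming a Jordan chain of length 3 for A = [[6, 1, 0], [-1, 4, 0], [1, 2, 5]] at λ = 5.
We seek v_1 ∈ ker((A - 5I)^3) \ ker((A - 5I)^2), then set v_{i+1} = (A - 5I) v_i.

One such chain is v_1 = [[-1, 0, 1]]^T, v_2 = [[-1, 1, -1]]^T, v_3 = [[0, 0, 1]]^T. Check: (A - 5I) v_3 = [[0, 0, 0]]^T = 0.

v_1 = [[-1, 0, 1]]^T, v_2 = [[-1, 1, -1]]^T, v_3 = [[0, 0, 1]]^T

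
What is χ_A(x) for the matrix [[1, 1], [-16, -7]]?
xI - A = [[x - 1, -1], [16, x + 7]].

Expanding det(xI - A) along the first row:
det(xI - A) = + (x - 1)·det([[x + 7]]) - (-1)·det([[16]]).

Evaluating gives χ_A(x) = x^2 + 6x + 9 = (x + 3)^2.

χ_A(x) = (x + 3)^2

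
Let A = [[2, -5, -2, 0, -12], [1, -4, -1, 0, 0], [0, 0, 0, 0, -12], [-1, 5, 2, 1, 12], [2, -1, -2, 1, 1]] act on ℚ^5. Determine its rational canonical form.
R = [[0, 3, 0, 0, 0], [1, -2, 0, 0, 0], [0, 0, 0, 0, -12], [0, 0, 1, 0, 11], [0, 0, 0, 1, 2]]

The invariant factors of A (the non-unit diagonal entries of the Smith normal form of xI - A over ℚ[x]) are (x - 1)(x + 3), (x - 4)(x - 1)(x + 3), each dividing the next. The characteristic polynomial is their product, (x - 4)(x - 1)^2(x + 3)^2.

The rational canonical form is the block-diagonal matrix of companion matrices C(f_i):
R = [[0, 3, 0, 0, 0], [1, -2, 0, 0, 0], [0, 0, 0, 0, -12], [0, 0, 1, 0, 11], [0, 0, 0, 1, 2]].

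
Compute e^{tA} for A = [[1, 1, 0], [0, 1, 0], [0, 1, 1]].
A has Jordan form J = [[1, 1, 0], [0, 1, 0], [0, 0, 1]] with A = PJP^{-1}, so e^{tA} = P e^{tJ} P^{-1}.

For a Jordan block J_k(λ), e^{tJ_k(λ)} = e^{λt} · (I + tN + t^2 N^2/2! + ... + t^{k-1} N^{k-1}/(k-1)!) where N is the nilpotent superdiagonal part.

Assembling the blocks and conjugating back gives the entries of e^{tA} as shown above.

e^{tA} = [[e^{t}, t*e^{t}, 0], [0, e^{t}, 0], [0, t*e^{t}, e^{t}]]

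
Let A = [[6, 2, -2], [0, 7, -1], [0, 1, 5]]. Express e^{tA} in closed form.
A has Jordan form J = [[6, 1, 0], [0, 6, 0], [0, 0, 6]] with A = PJP^{-1}, so e^{tA} = P e^{tJ} P^{-1}.

For a Jordan block J_k(λ), e^{tJ_k(λ)} = e^{λt} · (I + tN + t^2 N^2/2! + ... + t^{k-1} N^{k-1}/(k-1)!) where N is the nilpotent superdiagonal part.

Assembling the blocks and conjugating back gives the entries of e^{tA} as shown above.

e^{tA} = [[e^{6*t}, 2*t*e^{6*t}, -2*t*e^{6*t}], [0, (t + 1)*e^{6*t}, -t*e^{6*t}], [0, t*e^{6*t}, (1 - t)*e^{6*t}]]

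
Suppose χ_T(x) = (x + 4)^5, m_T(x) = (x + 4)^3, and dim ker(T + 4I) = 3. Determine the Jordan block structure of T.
Jordan blocks: (-4, 3), (-4, 1), (-4, 1)

λ = -4: algebraic multiplicity 5 (exponent in χ_T), largest block size 3 (exponent in m_T), 3 blocks (geometric multiplicity). These force block sizes [3, 1, 1].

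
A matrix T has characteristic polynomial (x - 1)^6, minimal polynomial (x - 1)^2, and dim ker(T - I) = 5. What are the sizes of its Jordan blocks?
λ = 1: algebraic multiplicity 6 (exponent in χ_T), largest block size 2 (exponent in m_T), 5 blocks (geometric multiplicity). These force block sizes [2, 1, 1, 1, 1].

Jordan blocks: (1, 2), (1, 1), (1, 1), (1, 1), (1, 1)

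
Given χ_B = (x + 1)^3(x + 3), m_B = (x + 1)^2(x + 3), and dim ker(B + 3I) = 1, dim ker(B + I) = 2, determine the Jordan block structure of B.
λ = -3: algebraic multiplicity 1 (exponent in χ_B), largest block size 1 (exponent in m_B), 1 block (geometric multiplicity). This forces block sizes [1].
λ = -1: algebraic multiplicity 3 (exponent in χ_B), largest block size 2 (exponent in m_B), 2 blocks (geometric multiplicity). These force block sizes [2, 1].

Jordan blocks: (-3, 1), (-1, 2), (-1, 1)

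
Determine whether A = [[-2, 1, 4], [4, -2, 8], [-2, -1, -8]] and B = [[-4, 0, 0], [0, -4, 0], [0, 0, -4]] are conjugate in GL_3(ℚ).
Both have characteristic polynomial (x + 4)^3, but the minimal polynomial of A is (x + 4)^2 while the minimal polynomial of B is x + 4. The minimal polynomial is a similarity invariant, so A and B are not similar.

No.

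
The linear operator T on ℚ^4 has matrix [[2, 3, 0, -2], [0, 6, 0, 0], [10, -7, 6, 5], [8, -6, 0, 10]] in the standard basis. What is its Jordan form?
The characteristic polynomial is det(xI - A) = (x - 6)^4, so the eigenvalues are 6 (algebraic multiplicity 4).

For λ = 6: rank(A - 6I) = 2, rank((A - 6I)^2) = 0. The eigenspace has dimension 4 - 2 = 2, so there are 2 Jordan blocks; the rank sequence gives block sizes [2, 2].

Assembling the blocks gives the Jordan form J above.

J = [[6, 1, 0, 0], [0, 6, 0, 0], [0, 0, 6, 1], [0, 0, 0, 6]]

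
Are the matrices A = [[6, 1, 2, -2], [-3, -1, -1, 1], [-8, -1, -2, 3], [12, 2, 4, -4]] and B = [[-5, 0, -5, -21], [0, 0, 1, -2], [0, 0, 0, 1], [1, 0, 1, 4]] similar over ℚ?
Yes.

Two matrices over a field are similar if and only if they have the same invariant factors.

Both A and B have characteristic polynomial x^3(x + 1) and minimal polynomial x^3(x + 1). Computing further, both have invariant factors x^3(x + 1). Hence A and B are similar.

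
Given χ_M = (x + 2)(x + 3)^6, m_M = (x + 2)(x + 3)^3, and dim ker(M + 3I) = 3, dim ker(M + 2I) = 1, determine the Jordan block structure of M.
Jordan blocks: (-3, 3), (-3, 2), (-3, 1), (-2, 1)

λ = -3: algebraic multiplicity 6 (exponent in χ_M), largest block size 3 (exponent in m_M), 3 blocks (geometric multiplicity). These force block sizes [3, 2, 1].
λ = -2: algebraic multiplicity 1 (exponent in χ_M), largest block size 1 (exponent in m_M), 1 block (geometric multiplicity). This forces block sizes [1].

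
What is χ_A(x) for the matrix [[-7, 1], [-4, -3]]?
xI - A = [[x + 7, -1], [4, x + 3]].

Expanding det(xI - A) along the first row:
det(xI - A) = + (x + 7)·det([[x + 3]]) - (-1)·det([[4]]).

Evaluating gives χ_A(x) = x^2 + 10x + 25 = (x + 5)^2.

χ_A(x) = (x + 5)^2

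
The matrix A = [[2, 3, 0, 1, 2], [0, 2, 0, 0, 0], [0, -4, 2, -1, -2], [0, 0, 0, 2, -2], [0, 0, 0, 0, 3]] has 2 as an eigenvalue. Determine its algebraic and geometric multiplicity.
The characteristic polynomial is (x - 3)(x - 2)^4, so the factor x - 2 appears with exponent 4: the algebraic multiplicity is 4.

rank(A - 2I) = 3, so the eigenspace has dimension 5 - 3 = 2: the geometric multiplicity is 2.

Since 2 < 4, A is not diagonalizable.

algebraic multiplicity 4, geometric multiplicity 2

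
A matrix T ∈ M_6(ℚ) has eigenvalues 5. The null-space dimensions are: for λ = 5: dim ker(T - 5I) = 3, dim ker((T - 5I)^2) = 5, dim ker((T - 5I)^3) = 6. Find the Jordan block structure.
Jordan blocks: (5, 3), (5, 2), (5, 1)

λ = 5: successive nullity increments [3, 2, 1] count blocks of size ≥ k; block sizes are [3, 2, 1].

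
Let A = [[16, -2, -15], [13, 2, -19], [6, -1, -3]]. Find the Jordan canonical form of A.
The characteristic polynomial is det(xI - A) = (x - 5)^3, so the eigenvalues are 5 (algebraic multiplicity 3).

For λ = 5: rank(A - 5I) = 2, rank((A - 5I)^2) = 1, rank((A - 5I)^3) = 0. The eigenspace has dimension 3 - 2 = 1, so there is 1 Jordan block; the rank sequence gives block sizes [3].

Assembling the blocks gives the Jordan form J above.

J = [[5, 1, 0], [0, 5, 1], [0, 0, 5]]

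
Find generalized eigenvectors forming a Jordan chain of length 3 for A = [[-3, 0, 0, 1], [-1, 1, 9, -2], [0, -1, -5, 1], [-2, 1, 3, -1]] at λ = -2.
v_1 = [[0, -2, 1, -1]]^T, v_2 = [[-1, 5, -2, 0]]^T, v_3 = [[1, -2, 1, 1]]^T

We seek v_1 ∈ ker((A + 2I)^3) \ ker((A + 2I)^2), then set v_{i+1} = (A + 2I) v_i.

One such chain is v_1 = [[0, -2, 1, -1]]^T, v_2 = [[-1, 5, -2, 0]]^T, v_3 = [[1, -2, 1, 1]]^T. Check: (A + 2I) v_3 = [[0, 0, 0, 0]]^T = 0.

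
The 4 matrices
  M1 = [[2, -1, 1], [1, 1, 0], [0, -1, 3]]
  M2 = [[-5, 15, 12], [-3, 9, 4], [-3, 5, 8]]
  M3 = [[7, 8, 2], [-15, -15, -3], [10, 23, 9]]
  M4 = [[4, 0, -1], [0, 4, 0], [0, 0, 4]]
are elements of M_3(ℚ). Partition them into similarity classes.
Characteristic polynomials: χ_{M1} = (x - 2)^3, χ_{M2} = (x - 4)^3, χ_{M3} = (x - 2)^2(x + 3), χ_{M4} = (x - 4)^3.

{M1}: invariant factors (x - 2)^3.

{M2, M4}: invariant factors x - 4, (x - 4)^2.

{M3}: invariant factors (x - 2)^2(x + 3).

Matrices are similar if and only if their invariant-factor lists agree; the partition into similarity classes is {M1}, {M2, M4}, {M3}.

3 classes: {M1}, {M2, M4}, {M3}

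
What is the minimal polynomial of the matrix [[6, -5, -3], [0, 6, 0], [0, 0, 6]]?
m_A(x) = (x - 6)^2

The characteristic polynomial factors as (x - 6)^3. The minimal polynomial is ∏(x - λ)^{k_λ} where k_λ is the size of the largest Jordan block at λ.

For λ = 6: rank(A - 6I) = 1, and the largest Jordan block has size 2 (the smallest k with rank((A - 6I)^k) = rank((A - 6I)^(k+1))).

So m_A(x) = (x - 6)^2.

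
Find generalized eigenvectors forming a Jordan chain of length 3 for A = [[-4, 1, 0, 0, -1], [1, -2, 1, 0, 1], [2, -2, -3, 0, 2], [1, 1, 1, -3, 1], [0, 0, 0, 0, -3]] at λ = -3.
We seek v_1 ∈ ker((A + 3I)^3) \ ker((A + 3I)^2), then set v_{i+1} = (A + 3I) v_i.

One such chain is v_1 = [[0, 0, 1, 0, 0]]^T, v_2 = [[0, 1, 0, 1, 0]]^T, v_3 = [[1, 1, -2, 1, 0]]^T. Check: (A + 3I) v_3 = [[0, 0, 0, 0, 0]]^T = 0.

v_1 = [[0, 0, 1, 0, 0]]^T, v_2 = [[0, 1, 0, 1, 0]]^T, v_3 = [[1, 1, -2, 1, 0]]^T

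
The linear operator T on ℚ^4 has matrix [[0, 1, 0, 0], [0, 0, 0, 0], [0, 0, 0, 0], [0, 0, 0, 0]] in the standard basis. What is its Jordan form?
J = [[0, 1, 0, 0], [0, 0, 0, 0], [0, 0, 0, 0], [0, 0, 0, 0]]

The characteristic polynomial is det(xI - A) = x^4, so the eigenvalues are 0 (algebraic multiplicity 4).

For λ = 0: rank(A) = 1, rank(A^2) = 0. The eigenspace has dimension 4 - 1 = 3, so there are 3 Jordan blocks; the rank sequence gives block sizes [2, 1, 1].

Assembling the blocks gives the Jordan form J above.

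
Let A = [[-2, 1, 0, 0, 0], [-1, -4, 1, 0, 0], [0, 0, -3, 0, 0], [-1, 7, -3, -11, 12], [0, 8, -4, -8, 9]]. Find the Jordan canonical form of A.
The characteristic polynomial is det(xI - A) = (x - 1)(x + 3)^4, so the eigenvalues are -3 (algebraic multiplicity 4), 1 (algebraic multiplicity 1).

For λ = -3: rank(A + 3I) = 3, rank((A + 3I)^2) = 2, rank((A + 3I)^3) = 1. The eigenspace has dimension 5 - 3 = 2, so there are 2 Jordan blocks; the rank sequence gives block sizes [3, 1].

For λ = 1: algebraic multiplicity 1 gives one 1×1 block.

Assembling the blocks gives the Jordan form J above.

J = [[-3, 1, 0, 0, 0], [0, -3, 1, 0, 0], [0, 0, -3, 0, 0], [0, 0, 0, -3, 0], [0, 0, 0, 0, 1]]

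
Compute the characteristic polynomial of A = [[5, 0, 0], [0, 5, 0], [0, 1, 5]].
χ_A(x) = (x - 5)^3

xI - A = [[x - 5, 0, 0], [0, x - 5, 0], [0, -1, x - 5]].

Expanding det(xI - A) along the first row:
det(xI - A) = + (x - 5)·det([[x - 5, 0], [-1, x - 5]]) - (0)·det([[0, 0], [0, x - 5]]) + (0)·det([[0, x - 5], [0, -1]]).

Evaluating gives χ_A(x) = x^3 - 15x^2 + 75x - 125 = (x - 5)^3.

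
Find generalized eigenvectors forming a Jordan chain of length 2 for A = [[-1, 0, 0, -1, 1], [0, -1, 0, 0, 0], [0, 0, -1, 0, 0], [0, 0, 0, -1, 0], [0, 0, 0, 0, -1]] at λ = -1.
We seek v_1 ∈ ker((A + I)^2) \ ker(A + I), then set v_{i+1} = (A + I) v_i.

One such chain is v_1 = [[-1, 0, 0, 0, 1]]^T, v_2 = [[1, 0, 0, 0, 0]]^T. Check: (A + I) v_2 = [[0, 0, 0, 0, 0]]^T = 0.

v_1 = [[-1, 0, 0, 0, 1]]^T, v_2 = [[1, 0, 0, 0, 0]]^T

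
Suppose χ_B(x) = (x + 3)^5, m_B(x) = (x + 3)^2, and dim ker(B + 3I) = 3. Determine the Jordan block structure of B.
Jordan blocks: (-3, 2), (-3, 2), (-3, 1)

λ = -3: algebraic multiplicity 5 (exponent in χ_B), largest block size 2 (exponent in m_B), 3 blocks (geometric multiplicity). These force block sizes [2, 2, 1].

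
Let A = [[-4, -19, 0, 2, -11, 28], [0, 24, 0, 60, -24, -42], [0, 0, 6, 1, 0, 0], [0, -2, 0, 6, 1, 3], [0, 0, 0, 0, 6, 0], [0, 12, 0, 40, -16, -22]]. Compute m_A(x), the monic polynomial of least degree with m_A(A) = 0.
The characteristic polynomial factors as (x - 6)^4(x + 4)^2. The minimal polynomial is ∏(x - λ)^{k_λ} where k_λ is the size of the largest Jordan block at λ.

For λ = -4: rank(A + 4I) = 5, and the largest Jordan block has size 2 (the smallest k with rank((A + 4I)^k) = rank((A + 4I)^(k+1))).
For λ = 6: rank(A - 6I) = 4, and the largest Jordan block has size 3 (the smallest k with rank((A - 6I)^k) = rank((A - 6I)^(k+1))).

So m_A(x) = (x - 6)^3(x + 4)^2.

m_A(x) = (x - 6)^3(x + 4)^2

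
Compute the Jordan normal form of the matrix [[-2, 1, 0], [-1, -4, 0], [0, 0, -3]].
J = [[-3, 1, 0], [0, -3, 0], [0, 0, -3]]

The characteristic polynomial is det(xI - A) = (x + 3)^3, so the eigenvalues are -3 (algebraic multiplicity 3).

For λ = -3: rank(A + 3I) = 1, rank((A + 3I)^2) = 0. The eigenspace has dimension 3 - 1 = 2, so there are 2 Jordan blocks; the rank sequence gives block sizes [2, 1].

Assembling the blocks gives the Jordan form J above.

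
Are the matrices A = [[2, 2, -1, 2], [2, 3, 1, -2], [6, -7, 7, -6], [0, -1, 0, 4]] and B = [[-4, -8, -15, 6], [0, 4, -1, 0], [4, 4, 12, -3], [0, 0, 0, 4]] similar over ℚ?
Yes.

Two matrices over a field are similar if and only if they have the same invariant factors.

Both A and B have characteristic polynomial (x - 4)^4 and minimal polynomial (x - 4)^3. Computing further, both have invariant factors x - 4, (x - 4)^3. Hence A and B are similar.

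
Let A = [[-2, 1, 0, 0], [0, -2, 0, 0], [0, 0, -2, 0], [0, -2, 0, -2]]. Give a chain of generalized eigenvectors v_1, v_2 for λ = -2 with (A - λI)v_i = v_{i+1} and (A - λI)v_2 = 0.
v_1 = [[-2, 1, 0, 4]]^T, v_2 = [[1, 0, 0, -2]]^T

We seek v_1 ∈ ker((A + 2I)^2) \ ker(A + 2I), then set v_{i+1} = (A + 2I) v_i.

One such chain is v_1 = [[-2, 1, 0, 4]]^T, v_2 = [[1, 0, 0, -2]]^T. Check: (A + 2I) v_2 = [[0, 0, 0, 0]]^T = 0.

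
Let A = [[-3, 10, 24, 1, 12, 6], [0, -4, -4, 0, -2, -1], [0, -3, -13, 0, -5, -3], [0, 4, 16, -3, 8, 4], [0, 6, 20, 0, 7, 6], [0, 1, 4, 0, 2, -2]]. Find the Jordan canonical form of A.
J = [[-3, 1, 0, 0, 0, 0], [0, -3, 0, 0, 0, 0], [0, 0, -3, 1, 0, 0], [0, 0, 0, -3, 0, 0], [0, 0, 0, 0, -3, 1], [0, 0, 0, 0, 0, -3]]

The characteristic polynomial is det(xI - A) = (x + 3)^6, so the eigenvalues are -3 (algebraic multiplicity 6).

For λ = -3: rank(A + 3I) = 3, rank((A + 3I)^2) = 0. The eigenspace has dimension 6 - 3 = 3, so there are 3 Jordan blocks; the rank sequence gives block sizes [2, 2, 2].

Assembling the blocks gives the Jordan form J above.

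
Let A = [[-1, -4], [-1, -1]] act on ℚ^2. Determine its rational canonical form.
R = [[0, 3], [1, -2]]

The invariant factors of A (the non-unit diagonal entries of the Smith normal form of xI - A over ℚ[x]) are (x - 1)(x + 3), each dividing the next. The characteristic polynomial is their product, (x - 1)(x + 3).

The rational canonical form is the block-diagonal matrix of companion matrices C(f_i):
R = [[0, 3], [1, -2]].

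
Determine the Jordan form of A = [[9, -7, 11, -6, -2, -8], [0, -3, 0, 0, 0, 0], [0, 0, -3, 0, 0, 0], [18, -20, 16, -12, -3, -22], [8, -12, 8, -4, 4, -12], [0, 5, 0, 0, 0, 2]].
J = [[-3, 1, 0, 0, 0, 0], [0, -3, 0, 0, 0, 0], [0, 0, -3, 0, 0, 0], [0, 0, 0, 2, 1, 0], [0, 0, 0, 0, 2, 0], [0, 0, 0, 0, 0, 2]]

The characteristic polynomial is det(xI - A) = (x - 2)^3(x + 3)^3, so the eigenvalues are -3 (algebraic multiplicity 3), 2 (algebraic multiplicity 3).

For λ = -3: rank(A + 3I) = 4, rank((A + 3I)^2) = 3. The eigenspace has dimension 6 - 4 = 2, so there are 2 Jordan blocks; the rank sequence gives block sizes [2, 1].

For λ = 2: rank(A - 2I) = 4, rank((A - 2I)^2) = 3. The eigenspace has dimension 6 - 4 = 2, so there are 2 Jordan blocks; the rank sequence gives block sizes [2, 1].

Assembling the blocks gives the Jordan form J above.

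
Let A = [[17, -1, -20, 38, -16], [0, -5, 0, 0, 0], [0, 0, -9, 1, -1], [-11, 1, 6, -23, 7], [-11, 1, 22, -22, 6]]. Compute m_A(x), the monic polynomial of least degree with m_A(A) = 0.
m_A(x) = (x - 6)(x + 5)^2

The characteristic polynomial factors as (x - 6)(x + 5)^4. The minimal polynomial is ∏(x - λ)^{k_λ} where k_λ is the size of the largest Jordan block at λ.

For λ = -5: rank(A + 5I) = 3, and the largest Jordan block has size 2 (the smallest k with rank((A + 5I)^k) = rank((A + 5I)^(k+1))).
For λ = 6: rank(A - 6I) = 4, and the largest Jordan block has size 1 (the smallest k with rank((A - 6I)^k) = rank((A - 6I)^(k+1))).

So m_A(x) = (x - 6)(x + 5)^2.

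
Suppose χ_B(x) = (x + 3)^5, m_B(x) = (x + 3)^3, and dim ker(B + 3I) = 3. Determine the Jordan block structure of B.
λ = -3: algebraic multiplicity 5 (exponent in χ_B), largest block size 3 (exponent in m_B), 3 blocks (geometric multiplicity). These force block sizes [3, 1, 1].

Jordan blocks: (-3, 3), (-3, 1), (-3, 1)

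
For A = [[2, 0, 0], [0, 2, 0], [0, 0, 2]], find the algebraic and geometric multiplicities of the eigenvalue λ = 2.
The characteristic polynomial is (x - 2)^3, so the factor x - 2 appears with exponent 3: the algebraic multiplicity is 3.

rank(A - 2I) = 0, so the eigenspace has dimension 3 - 0 = 3: the geometric multiplicity is 3.

algebraic multiplicity 3, geometric multiplicity 3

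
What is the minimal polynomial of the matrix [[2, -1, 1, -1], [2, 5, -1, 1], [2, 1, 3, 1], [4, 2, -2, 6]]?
The characteristic polynomial factors as (x - 4)^4. The minimal polynomial is ∏(x - λ)^{k_λ} where k_λ is the size of the largest Jordan block at λ.

For λ = 4: rank(A - 4I) = 1, and the largest Jordan block has size 2 (the smallest k with rank((A - 4I)^k) = rank((A - 4I)^(k+1))).

So m_A(x) = (x - 4)^2.

m_A(x) = (x - 4)^2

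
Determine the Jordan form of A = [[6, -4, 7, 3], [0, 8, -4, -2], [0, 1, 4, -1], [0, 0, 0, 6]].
J = [[6, 1, 0, 0], [0, 6, 1, 0], [0, 0, 6, 0], [0, 0, 0, 6]]

The characteristic polynomial is det(xI - A) = (x - 6)^4, so the eigenvalues are 6 (algebraic multiplicity 4).

For λ = 6: rank(A - 6I) = 2, rank((A - 6I)^2) = 1, rank((A - 6I)^3) = 0. The eigenspace has dimension 4 - 2 = 2, so there are 2 Jordan blocks; the rank sequence gives block sizes [3, 1].

Assembling the blocks gives the Jordan form J above.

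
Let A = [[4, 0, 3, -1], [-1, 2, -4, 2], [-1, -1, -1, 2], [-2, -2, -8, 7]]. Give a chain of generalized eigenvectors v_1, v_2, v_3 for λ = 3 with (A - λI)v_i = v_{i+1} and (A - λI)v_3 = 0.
We seek v_1 ∈ ker((A - 3I)^3) \ ker((A - 3I)^2), then set v_{i+1} = (A - 3I) v_i.

One such chain is v_1 = [[-1, 0, 1, 2]]^T, v_2 = [[0, 1, 1, 2]]^T, v_3 = [[1, -1, -1, -2]]^T. Check: (A - 3I) v_3 = [[0, 0, 0, 0]]^T = 0.

v_1 = [[-1, 0, 1, 2]]^T, v_2 = [[0, 1, 1, 2]]^T, v_3 = [[1, -1, -1, -2]]^T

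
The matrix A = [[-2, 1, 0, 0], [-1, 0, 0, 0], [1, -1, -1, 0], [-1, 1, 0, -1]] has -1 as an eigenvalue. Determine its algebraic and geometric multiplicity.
algebraic multiplicity 4, geometric multiplicity 3

The characteristic polynomial is (x + 1)^4, so the factor x + 1 appears with exponent 4: the algebraic multiplicity is 4.

rank(A + I) = 1, so the eigenspace has dimension 4 - 1 = 3: the geometric multiplicity is 3.

Since 3 < 4, A is not diagonalizable.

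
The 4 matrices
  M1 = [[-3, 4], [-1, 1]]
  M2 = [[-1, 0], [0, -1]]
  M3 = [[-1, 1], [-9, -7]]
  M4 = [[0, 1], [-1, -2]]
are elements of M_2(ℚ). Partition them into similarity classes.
Characteristic polynomials: χ_{M1} = (x + 1)^2, χ_{M2} = (x + 1)^2, χ_{M3} = (x + 4)^2, χ_{M4} = (x + 1)^2.

{M1, M4}: invariant factors (x + 1)^2.

{M2}: invariant factors x + 1, x + 1.

{M3}: invariant factors (x + 4)^2.

Matrices are similar if and only if their invariant-factor lists agree; the partition into similarity classes is {M1, M4}, {M2}, {M3}.

3 classes: {M1, M4}, {M2}, {M3}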